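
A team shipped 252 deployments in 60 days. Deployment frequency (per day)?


Formula: deployments per day = releases / days
= 252 / 60
= 4.2 deploys/day
(equivalently, 29.4 deploys/week)

4.2 deploys/day


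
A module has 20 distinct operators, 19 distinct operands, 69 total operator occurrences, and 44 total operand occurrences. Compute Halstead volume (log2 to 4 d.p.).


Formula: V = N * log2(η), where N = N1 + N2 and η = η1 + η2
η = 20 + 19 = 39
N = 69 + 44 = 113
log2(39) ≈ 5.2854
V = 113 * 5.2854 = 597.25

597.25


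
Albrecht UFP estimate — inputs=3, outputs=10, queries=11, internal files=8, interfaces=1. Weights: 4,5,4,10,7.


UFP = EI*4 + EO*5 + EQ*4 + ILF*10 + EIF*7
UFP = 3*4 + 10*5 + 11*4 + 8*10 + 1*7
UFP = 12 + 50 + 44 + 80 + 7
UFP = 193

193


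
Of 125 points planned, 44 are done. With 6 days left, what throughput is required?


Formula: Required rate = Remaining points / Days left
Remaining = 125 - 44 = 81 points
Required rate = 81 / 6 = 13.5 points/day

13.5 points/day


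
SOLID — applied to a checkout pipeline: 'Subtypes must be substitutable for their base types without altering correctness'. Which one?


This describes the Liskov Substitution Principle (LSP)

Liskov Substitution Principle (LSP)


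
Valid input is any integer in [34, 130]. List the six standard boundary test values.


Range: [34, 130]
Boundaries: just below min, min, min+1, max-1, max, just above max
Values: [33, 34, 35, 129, 130, 131]

[33, 34, 35, 129, 130, 131]


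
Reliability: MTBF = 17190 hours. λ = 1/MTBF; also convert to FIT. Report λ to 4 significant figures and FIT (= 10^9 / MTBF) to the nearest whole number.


Formula: λ = 1 / MTBF; FIT = λ × 1e9 = 1e9 / MTBF
λ = 1 / 17190 ≈ 5.817e-05 failures/hour
FIT = 1e9 / 17190 ≈ 58173 failures per 1e9 hours (nearest whole number)

λ = 5.817e-05 /h, FIT = 58173


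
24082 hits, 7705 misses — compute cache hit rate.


Formula: hit rate = hits / (hits + misses) * 100
hit rate = 24082 / (24082 + 7705) * 100
hit rate = 24082 / 31787 * 100
hit rate = 75.76%

75.76%


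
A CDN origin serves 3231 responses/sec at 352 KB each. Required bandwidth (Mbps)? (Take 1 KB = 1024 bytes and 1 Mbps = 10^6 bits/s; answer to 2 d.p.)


Formula: Mbps = payload_bytes * RPS * 8 / 1e6
Payload per request = 352 KB = 352 * 1024 = 360448 bytes
Total bytes/sec = 360448 * 3231 = 1164607488
Total bits/sec = 1164607488 * 8 = 9316859904
Mbps = 9316859904 / 1e6 = 9316.86

9316.86 Mbps


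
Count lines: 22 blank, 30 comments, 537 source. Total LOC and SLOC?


Total LOC = blank + comment + code
Total LOC = 22 + 30 + 537 = 589
SLOC (source only) = code = 537

Total LOC: 589, SLOC: 537


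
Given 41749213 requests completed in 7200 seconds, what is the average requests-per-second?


Formula: throughput = requests / seconds
throughput = 41749213 / 7200
throughput = 5798.5 requests/second

5798.5 requests/second


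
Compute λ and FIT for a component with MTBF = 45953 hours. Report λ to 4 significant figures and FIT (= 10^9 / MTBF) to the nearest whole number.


Formula: λ = 1 / MTBF; FIT = λ × 1e9 = 1e9 / MTBF
λ = 1 / 45953 ≈ 2.176e-05 failures/hour
FIT = 1e9 / 45953 ≈ 21761 failures per 1e9 hours (nearest whole number)

λ = 2.176e-05 /h, FIT = 21761


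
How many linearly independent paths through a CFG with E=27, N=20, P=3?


Formula: V(G) = E - N + 2P
V(G) = 27 - 20 + 2*3
V(G) = 7 + 6
V(G) = 13

13


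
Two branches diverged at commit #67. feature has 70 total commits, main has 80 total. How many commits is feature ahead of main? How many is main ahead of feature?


Common ancestor: commit #67
feature commits after divergence: 70 - 67 = 3
main commits after divergence: 80 - 67 = 13
feature is 3 commits ahead of main
main is 13 commits ahead of feature

feature ahead: 3, main ahead: 13


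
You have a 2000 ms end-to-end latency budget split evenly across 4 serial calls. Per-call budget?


Formula: per_stage = total_budget / stages
per_stage = 2000 / 4
per_stage = 500.0 ms

500.0 ms


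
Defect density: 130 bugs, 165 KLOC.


Defect density = defects / KLOC
Defect density = 130 / 165
Defect density = 0.788 defects/KLOC

0.788 defects/KLOC


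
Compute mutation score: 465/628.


Mutation score = killed / total * 100
Mutation score = 465 / 628 * 100
Mutation score = 74.04%

74.04%


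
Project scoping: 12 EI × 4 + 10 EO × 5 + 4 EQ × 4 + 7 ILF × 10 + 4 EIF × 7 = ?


UFP = EI*4 + EO*5 + EQ*4 + ILF*10 + EIF*7
UFP = 12*4 + 10*5 + 4*4 + 7*10 + 4*7
UFP = 48 + 50 + 16 + 70 + 28
UFP = 212

212


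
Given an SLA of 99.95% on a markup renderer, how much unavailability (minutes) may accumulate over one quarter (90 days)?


Formula: allowed downtime = period * (100 - SLA) / 100
Period (quarter (90 days)) = 129600 minutes
Unavailability fraction = (100 - 99.95) / 100
Allowed downtime = 129600 * (100 - 99.95) / 100
Allowed downtime = 64.8 minutes

64.8 minutes


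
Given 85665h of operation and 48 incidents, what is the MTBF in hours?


Formula: MTBF = Total operating time / Number of failures
MTBF = 85665 / 48
MTBF = 1784.69 hours

1784.69 hours


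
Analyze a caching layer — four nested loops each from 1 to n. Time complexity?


Reasoning: four levels of nesting
Complexity: O(n^4)

O(n^4)


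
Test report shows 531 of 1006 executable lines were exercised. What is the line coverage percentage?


Coverage = covered / total * 100
Coverage = 531 / 1006 * 100
Coverage = 52.78%

52.78%


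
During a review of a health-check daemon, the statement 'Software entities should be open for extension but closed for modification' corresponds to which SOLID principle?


This describes the Open/Closed Principle (OCP)

Open/Closed Principle (OCP)


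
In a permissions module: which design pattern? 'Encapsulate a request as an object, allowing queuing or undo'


This matches the Command pattern

Command


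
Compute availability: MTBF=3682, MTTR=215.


Availability = MTBF / (MTBF + MTTR)
Availability = 3682 / (3682 + 215)
Availability = 3682 / 3897
Availability = 94.4829%

94.4829%


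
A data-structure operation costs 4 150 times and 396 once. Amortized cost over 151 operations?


Formula: Amortized cost = Total cost / Operations
Total cost = (150 * 4) + (1 * 396)
Total cost = 600 + 396 = 996
Amortized = 996 / 151 = 6.596

6.596


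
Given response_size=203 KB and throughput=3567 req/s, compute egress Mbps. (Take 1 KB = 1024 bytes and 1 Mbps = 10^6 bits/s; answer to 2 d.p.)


Formula: Mbps = payload_bytes * RPS * 8 / 1e6
Payload per request = 203 KB = 203 * 1024 = 207872 bytes
Total bytes/sec = 207872 * 3567 = 741479424
Total bits/sec = 741479424 * 8 = 5931835392
Mbps = 5931835392 / 1e6 = 5931.84

5931.84 Mbps


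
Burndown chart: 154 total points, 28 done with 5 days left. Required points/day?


Formula: Required rate = Remaining points / Days left
Remaining = 154 - 28 = 126 points
Required rate = 126 / 5 = 25.2 points/day

25.2 points/day


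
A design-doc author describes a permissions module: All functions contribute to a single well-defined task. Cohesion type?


Reasoning: Best: single purpose
Type: Functional cohesion

Functional cohesion


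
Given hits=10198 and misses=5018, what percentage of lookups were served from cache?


Formula: hit rate = hits / (hits + misses) * 100
hit rate = 10198 / (10198 + 5018) * 100
hit rate = 10198 / 15216 * 100
hit rate = 67.02%

67.02%


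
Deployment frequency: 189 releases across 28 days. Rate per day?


Formula: deployments per day = releases / days
= 189 / 28
= 6.75 deploys/day
(equivalently, 47.25 deploys/week)

6.75 deploys/day


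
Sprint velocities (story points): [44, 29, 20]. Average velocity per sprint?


Formula: Avg velocity = Total points / Number of sprints
Points: [44, 29, 20]
Sum = 44 + 29 + 20 = 93
Avg velocity = 93 / 3 = 31.0 points/sprint

31.0 points/sprint


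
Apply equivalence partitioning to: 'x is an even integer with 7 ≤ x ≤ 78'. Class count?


Constraint: even integers in [7, 78]
Class 1: x < 7 — out-of-range invalid
Class 2: x in [7,78] but odd — wrong type invalid
Class 3: x in [7,78] and even — valid
Class 4: x > 78 — out-of-range invalid
Total equivalence classes: 4

4 equivalence classes


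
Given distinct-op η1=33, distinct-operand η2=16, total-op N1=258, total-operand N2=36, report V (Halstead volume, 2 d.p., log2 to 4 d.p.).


Formula: V = N * log2(η), where N = N1 + N2 and η = η1 + η2
η = 33 + 16 = 49
N = 258 + 36 = 294
log2(49) ≈ 5.6147
V = 294 * 5.6147 = 1650.72

1650.72


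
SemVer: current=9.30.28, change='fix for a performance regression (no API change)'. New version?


Current: 9.30.28
Change category: 'fix for a performance regression (no API change)' → patch bump
SemVer rule: patch bump → increment PATCH (MAJOR and MINOR unchanged)
New: 9.30.29

9.30.29


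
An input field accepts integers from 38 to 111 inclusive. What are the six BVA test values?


Range: [38, 111]
Boundaries: just below min, min, min+1, max-1, max, just above max
Values: [37, 38, 39, 110, 111, 112]

[37, 38, 39, 110, 111, 112]


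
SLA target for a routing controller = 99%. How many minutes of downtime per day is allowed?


Formula: allowed downtime = period * (100 - SLA) / 100
Period (day) = 1440 minutes
Unavailability fraction = (100 - 99.0) / 100
Allowed downtime = 1440 * (100 - 99.0) / 100
Allowed downtime = 14.4 minutes

14.4 minutes


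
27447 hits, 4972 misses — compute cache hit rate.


Formula: hit rate = hits / (hits + misses) * 100
hit rate = 27447 / (27447 + 4972) * 100
hit rate = 27447 / 32419 * 100
hit rate = 84.66%

84.66%


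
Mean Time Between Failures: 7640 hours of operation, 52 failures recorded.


Formula: MTBF = Total operating time / Number of failures
MTBF = 7640 / 52
MTBF = 146.92 hours

146.92 hours


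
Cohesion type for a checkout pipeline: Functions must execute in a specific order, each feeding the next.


Reasoning: Output of one is input to next
Type: Sequential cohesion

Sequential cohesion


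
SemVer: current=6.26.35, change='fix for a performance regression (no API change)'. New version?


Current: 6.26.35
Change category: 'fix for a performance regression (no API change)' → patch bump
SemVer rule: patch bump → increment PATCH (MAJOR and MINOR unchanged)
New: 6.26.36

6.26.36


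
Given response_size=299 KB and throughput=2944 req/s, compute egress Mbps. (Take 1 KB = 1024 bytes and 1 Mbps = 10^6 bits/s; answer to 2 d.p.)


Formula: Mbps = payload_bytes * RPS * 8 / 1e6
Payload per request = 299 KB = 299 * 1024 = 306176 bytes
Total bytes/sec = 306176 * 2944 = 901382144
Total bits/sec = 901382144 * 8 = 7211057152
Mbps = 7211057152 / 1e6 = 7211.06

7211.06 Mbps


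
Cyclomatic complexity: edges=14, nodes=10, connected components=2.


Formula: V(G) = E - N + 2P
V(G) = 14 - 10 + 2*2
V(G) = 4 + 4
V(G) = 8

8


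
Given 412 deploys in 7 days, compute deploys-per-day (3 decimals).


Formula: deployments per day = releases / days
= 412 / 7
= 58.857 deploys/day
(equivalently, 412.0 deploys/week)

58.857 deploys/day


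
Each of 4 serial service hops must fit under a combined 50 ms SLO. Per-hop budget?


Formula: per_stage = total_budget / stages
per_stage = 50 / 4
per_stage = 12.5 ms

12.5 ms


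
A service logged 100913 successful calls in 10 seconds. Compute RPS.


Formula: throughput = requests / seconds
throughput = 100913 / 10
throughput = 10091.3 requests/second

10091.3 requests/second


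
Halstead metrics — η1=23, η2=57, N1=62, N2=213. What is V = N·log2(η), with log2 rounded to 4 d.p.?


Formula: V = N * log2(η), where N = N1 + N2 and η = η1 + η2
η = 23 + 57 = 80
N = 62 + 213 = 275
log2(80) ≈ 6.3219
V = 275 * 6.3219 = 1738.52

1738.52


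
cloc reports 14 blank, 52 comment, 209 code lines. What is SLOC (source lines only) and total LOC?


Total LOC = blank + comment + code
Total LOC = 14 + 52 + 209 = 275
SLOC (source only) = code = 209

Total LOC: 275, SLOC: 209


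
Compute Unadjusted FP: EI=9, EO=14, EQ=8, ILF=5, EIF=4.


UFP = EI*4 + EO*5 + EQ*4 + ILF*10 + EIF*7
UFP = 9*4 + 14*5 + 8*4 + 5*10 + 4*7
UFP = 36 + 70 + 32 + 50 + 28
UFP = 216

216


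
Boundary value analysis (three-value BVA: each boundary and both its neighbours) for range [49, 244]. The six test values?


Range: [49, 244]
Boundaries: just below min, min, min+1, max-1, max, just above max
Values: [48, 49, 50, 243, 244, 245]

[48, 49, 50, 243, 244, 245]


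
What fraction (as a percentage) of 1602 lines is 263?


Coverage = covered / total * 100
Coverage = 263 / 1602 * 100
Coverage = 16.42%

16.42%


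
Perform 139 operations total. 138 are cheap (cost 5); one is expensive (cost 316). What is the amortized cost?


Formula: Amortized cost = Total cost / Operations
Total cost = (138 * 5) + (1 * 316)
Total cost = 690 + 316 = 1006
Amortized = 1006 / 139 = 7.2374

7.2374


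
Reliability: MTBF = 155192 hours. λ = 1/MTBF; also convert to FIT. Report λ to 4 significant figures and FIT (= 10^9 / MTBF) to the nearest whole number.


Formula: λ = 1 / MTBF; FIT = λ × 1e9 = 1e9 / MTBF
λ = 1 / 155192 ≈ 6.444e-06 failures/hour
FIT = 1e9 / 155192 ≈ 6444 failures per 1e9 hours (nearest whole number)

λ = 6.444e-06 /h, FIT = 6444


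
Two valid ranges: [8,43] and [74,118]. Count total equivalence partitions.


Valid ranges: [8,43] and [74,118]
Class 1: x < 8 — invalid
Class 2: 8 ≤ x ≤ 43 — valid
Class 3: 43 < x < 74 — invalid (gap between ranges)
Class 4: 74 ≤ x ≤ 118 — valid
Class 5: x > 118 — invalid
Total equivalence classes: 5

5 equivalence classes


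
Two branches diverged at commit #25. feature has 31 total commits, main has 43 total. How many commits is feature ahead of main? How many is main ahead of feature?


Common ancestor: commit #25
feature commits after divergence: 31 - 25 = 6
main commits after divergence: 43 - 25 = 18
feature is 6 commits ahead of main
main is 18 commits ahead of feature

feature ahead: 6, main ahead: 18


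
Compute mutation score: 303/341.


Mutation score = killed / total * 100
Mutation score = 303 / 341 * 100
Mutation score = 88.86%

88.86%


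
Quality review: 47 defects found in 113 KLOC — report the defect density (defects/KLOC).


Defect density = defects / KLOC
Defect density = 47 / 113
Defect density = 0.416 defects/KLOC

0.416 defects/KLOC


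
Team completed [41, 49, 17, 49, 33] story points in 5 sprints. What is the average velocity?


Formula: Avg velocity = Total points / Number of sprints
Points: [41, 49, 17, 49, 33]
Sum = 41 + 49 + 17 + 49 + 33 = 189
Avg velocity = 189 / 5 = 37.8 points/sprint

37.8 points/sprint


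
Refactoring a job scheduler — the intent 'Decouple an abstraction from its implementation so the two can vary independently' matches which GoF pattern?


This matches the Bridge pattern

Bridge


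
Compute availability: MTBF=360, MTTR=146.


Availability = MTBF / (MTBF + MTTR)
Availability = 360 / (360 + 146)
Availability = 360 / 506
Availability = 71.1462%

71.1462%


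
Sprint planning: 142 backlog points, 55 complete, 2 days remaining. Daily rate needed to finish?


Formula: Required rate = Remaining points / Days left
Remaining = 142 - 55 = 87 points
Required rate = 87 / 2 = 43.5 points/day

43.5 points/day


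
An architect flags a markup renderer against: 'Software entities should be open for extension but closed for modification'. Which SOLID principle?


This describes the Open/Closed Principle (OCP)

Open/Closed Principle (OCP)


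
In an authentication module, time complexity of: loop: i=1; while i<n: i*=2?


Reasoning: i doubles each step so iterations are log2(n)
Complexity: O(log n)

O(log n)


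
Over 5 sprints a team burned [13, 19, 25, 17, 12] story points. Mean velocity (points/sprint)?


Formula: Avg velocity = Total points / Number of sprints
Points: [13, 19, 25, 17, 12]
Sum = 13 + 19 + 25 + 17 + 12 = 86
Avg velocity = 86 / 5 = 17.2 points/sprint

17.2 points/sprint


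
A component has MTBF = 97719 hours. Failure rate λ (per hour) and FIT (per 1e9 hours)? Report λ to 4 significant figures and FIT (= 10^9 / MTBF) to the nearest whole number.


Formula: λ = 1 / MTBF; FIT = λ × 1e9 = 1e9 / MTBF
λ = 1 / 97719 ≈ 1.023e-05 failures/hour
FIT = 1e9 / 97719 ≈ 10233 failures per 1e9 hours (nearest whole number)

λ = 1.023e-05 /h, FIT = 10233


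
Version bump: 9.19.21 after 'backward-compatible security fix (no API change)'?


Current: 9.19.21
Change category: 'backward-compatible security fix (no API change)' → patch bump
SemVer rule: patch bump → increment PATCH (MAJOR and MINOR unchanged)
New: 9.19.22

9.19.22


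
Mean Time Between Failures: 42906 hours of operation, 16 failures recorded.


Formula: MTBF = Total operating time / Number of failures
MTBF = 42906 / 16
MTBF = 2681.63 hours

2681.63 hours


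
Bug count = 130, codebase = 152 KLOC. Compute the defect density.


Defect density = defects / KLOC
Defect density = 130 / 152
Defect density = 0.855 defects/KLOC

0.855 defects/KLOC


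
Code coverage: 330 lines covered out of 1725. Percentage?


Coverage = covered / total * 100
Coverage = 330 / 1725 * 100
Coverage = 19.13%

19.13%


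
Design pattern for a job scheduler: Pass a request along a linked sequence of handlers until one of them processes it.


This matches the Chain of Responsibility pattern

Chain of Responsibility


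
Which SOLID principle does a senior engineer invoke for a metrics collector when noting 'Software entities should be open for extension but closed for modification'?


This describes the Open/Closed Principle (OCP)

Open/Closed Principle (OCP)


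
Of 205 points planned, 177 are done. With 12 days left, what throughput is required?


Formula: Required rate = Remaining points / Days left
Remaining = 205 - 177 = 28 points
Required rate = 28 / 12 = 2.33 points/day

2.33 points/day


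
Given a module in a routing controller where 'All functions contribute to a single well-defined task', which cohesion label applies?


Reasoning: Best: single purpose
Type: Functional cohesion

Functional cohesion


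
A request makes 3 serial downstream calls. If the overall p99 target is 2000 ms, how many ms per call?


Formula: per_stage = total_budget / stages
per_stage = 2000 / 3
per_stage = 666.67 ms

666.67 ms


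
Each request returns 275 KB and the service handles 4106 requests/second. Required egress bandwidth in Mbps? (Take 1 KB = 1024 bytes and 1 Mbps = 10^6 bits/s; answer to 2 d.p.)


Formula: Mbps = payload_bytes * RPS * 8 / 1e6
Payload per request = 275 KB = 275 * 1024 = 281600 bytes
Total bytes/sec = 281600 * 4106 = 1156249600
Total bits/sec = 1156249600 * 8 = 9249996800
Mbps = 9249996800 / 1e6 = 9250.0

9250.0 Mbps


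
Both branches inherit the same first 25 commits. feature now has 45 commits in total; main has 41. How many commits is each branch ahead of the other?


Common ancestor: commit #25
feature commits after divergence: 45 - 25 = 20
main commits after divergence: 41 - 25 = 16
feature is 20 commits ahead of main
main is 16 commits ahead of feature

feature ahead: 20, main ahead: 16


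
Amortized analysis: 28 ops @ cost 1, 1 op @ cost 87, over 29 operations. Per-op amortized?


Formula: Amortized cost = Total cost / Operations
Total cost = (28 * 1) + (1 * 87)
Total cost = 28 + 87 = 115
Amortized = 115 / 29 = 3.9655

3.9655


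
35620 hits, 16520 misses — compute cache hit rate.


Formula: hit rate = hits / (hits + misses) * 100
hit rate = 35620 / (35620 + 16520) * 100
hit rate = 35620 / 52140 * 100
hit rate = 68.32%

68.32%


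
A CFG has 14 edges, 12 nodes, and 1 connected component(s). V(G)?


Formula: V(G) = E - N + 2P
V(G) = 14 - 12 + 2*1
V(G) = 2 + 2
V(G) = 4

4


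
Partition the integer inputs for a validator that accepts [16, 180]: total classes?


Valid range: [16, 180]
Class 1: x < 16 — invalid
Class 2: 16 ≤ x ≤ 180 — valid
Class 3: x > 180 — invalid
Total equivalence classes: 3

3 equivalence classes


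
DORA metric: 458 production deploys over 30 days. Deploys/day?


Formula: deployments per day = releases / days
= 458 / 30
= 15.267 deploys/day
(equivalently, 106.87 deploys/week)

15.267 deploys/day


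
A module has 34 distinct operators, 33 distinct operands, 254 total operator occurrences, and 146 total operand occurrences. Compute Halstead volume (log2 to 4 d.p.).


Formula: V = N * log2(η), where N = N1 + N2 and η = η1 + η2
η = 34 + 33 = 67
N = 254 + 146 = 400
log2(67) ≈ 6.0661
V = 400 * 6.0661 = 2426.44

2426.44


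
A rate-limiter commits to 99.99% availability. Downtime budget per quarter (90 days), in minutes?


Formula: allowed downtime = period * (100 - SLA) / 100
Period (quarter (90 days)) = 129600 minutes
Unavailability fraction = (100 - 99.99) / 100
Allowed downtime = 129600 * (100 - 99.99) / 100
Allowed downtime = 12.96 minutes

12.96 minutes


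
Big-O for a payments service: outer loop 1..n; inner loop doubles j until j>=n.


Reasoning: linear outer times logarithmic inner
Complexity: O(n log n)

O(n log n)


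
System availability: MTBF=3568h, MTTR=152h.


Availability = MTBF / (MTBF + MTTR)
Availability = 3568 / (3568 + 152)
Availability = 3568 / 3720
Availability = 95.914%

95.914%


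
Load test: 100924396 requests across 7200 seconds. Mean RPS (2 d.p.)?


Formula: throughput = requests / seconds
throughput = 100924396 / 7200
throughput = 14017.28 requests/second

14017.28 requests/second


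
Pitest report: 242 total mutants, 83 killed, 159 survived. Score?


Mutation score = killed / total * 100
Mutation score = 83 / 242 * 100
Mutation score = 34.3%

34.3%


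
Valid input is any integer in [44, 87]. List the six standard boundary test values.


Range: [44, 87]
Boundaries: just below min, min, min+1, max-1, max, just above max
Values: [43, 44, 45, 86, 87, 88]

[43, 44, 45, 86, 87, 88]


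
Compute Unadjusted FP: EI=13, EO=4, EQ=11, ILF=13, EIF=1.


UFP = EI*4 + EO*5 + EQ*4 + ILF*10 + EIF*7
UFP = 13*4 + 4*5 + 11*4 + 13*10 + 1*7
UFP = 52 + 20 + 44 + 130 + 7
UFP = 253

253


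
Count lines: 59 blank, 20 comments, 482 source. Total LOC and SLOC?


Total LOC = blank + comment + code
Total LOC = 59 + 20 + 482 = 561
SLOC (source only) = code = 482

Total LOC: 561, SLOC: 482


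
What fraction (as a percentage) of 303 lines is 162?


Coverage = covered / total * 100
Coverage = 162 / 303 * 100
Coverage = 53.47%

53.47%


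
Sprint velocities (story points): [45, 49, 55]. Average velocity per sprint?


Formula: Avg velocity = Total points / Number of sprints
Points: [45, 49, 55]
Sum = 45 + 49 + 55 = 149
Avg velocity = 149 / 3 = 49.67 points/sprint

49.67 points/sprint


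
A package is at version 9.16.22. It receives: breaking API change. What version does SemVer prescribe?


Current: 9.16.22
Change category: 'breaking API change' → major bump
SemVer rule: major bump → increment MAJOR, reset MINOR and PATCH to 0
New: 10.0.0

10.0.0


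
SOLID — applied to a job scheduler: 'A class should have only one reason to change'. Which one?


This describes the Single Responsibility Principle (SRP)

Single Responsibility Principle (SRP)


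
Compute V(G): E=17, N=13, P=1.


Formula: V(G) = E - N + 2P
V(G) = 17 - 13 + 2*1
V(G) = 4 + 2
V(G) = 6

6


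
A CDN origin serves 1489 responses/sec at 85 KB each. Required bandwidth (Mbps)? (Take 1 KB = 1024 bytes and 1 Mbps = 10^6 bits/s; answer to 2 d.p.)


Formula: Mbps = payload_bytes * RPS * 8 / 1e6
Payload per request = 85 KB = 85 * 1024 = 87040 bytes
Total bytes/sec = 87040 * 1489 = 129602560
Total bits/sec = 129602560 * 8 = 1036820480
Mbps = 1036820480 / 1e6 = 1036.82

1036.82 Mbps


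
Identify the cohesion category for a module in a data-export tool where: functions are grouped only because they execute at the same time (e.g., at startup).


Reasoning: Related by timing only
Type: Temporal cohesion

Temporal cohesion


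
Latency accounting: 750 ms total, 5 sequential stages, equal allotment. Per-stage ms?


Formula: per_stage = total_budget / stages
per_stage = 750 / 5
per_stage = 150.0 ms

150.0 ms


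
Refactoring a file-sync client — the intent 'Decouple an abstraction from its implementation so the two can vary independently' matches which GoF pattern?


This matches the Bridge pattern

Bridge


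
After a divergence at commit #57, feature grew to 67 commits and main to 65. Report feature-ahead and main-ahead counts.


Common ancestor: commit #57
feature commits after divergence: 67 - 57 = 10
main commits after divergence: 65 - 57 = 8
feature is 10 commits ahead of main
main is 8 commits ahead of feature

feature ahead: 10, main ahead: 8


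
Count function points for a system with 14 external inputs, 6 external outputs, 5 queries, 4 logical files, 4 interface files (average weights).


UFP = EI*4 + EO*5 + EQ*4 + ILF*10 + EIF*7
UFP = 14*4 + 6*5 + 5*4 + 4*10 + 4*7
UFP = 56 + 30 + 20 + 40 + 28
UFP = 174

174


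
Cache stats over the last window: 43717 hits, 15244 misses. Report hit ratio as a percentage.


Formula: hit rate = hits / (hits + misses) * 100
hit rate = 43717 / (43717 + 15244) * 100
hit rate = 43717 / 58961 * 100
hit rate = 74.15%

74.15%


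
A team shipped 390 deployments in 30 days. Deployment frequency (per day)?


Formula: deployments per day = releases / days
= 390 / 30
= 13.0 deploys/day
(equivalently, 91.0 deploys/week)

13.0 deploys/day


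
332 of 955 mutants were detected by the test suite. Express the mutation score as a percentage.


Mutation score = killed / total * 100
Mutation score = 332 / 955 * 100
Mutation score = 34.76%

34.76%


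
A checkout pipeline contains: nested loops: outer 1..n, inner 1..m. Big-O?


Reasoning: product of independent bounds
Complexity: O(n*m)

O(n*m)


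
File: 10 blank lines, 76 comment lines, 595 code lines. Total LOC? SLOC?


Total LOC = blank + comment + code
Total LOC = 10 + 76 + 595 = 681
SLOC (source only) = code = 595

Total LOC: 681, SLOC: 595


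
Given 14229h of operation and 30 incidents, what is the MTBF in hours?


Formula: MTBF = Total operating time / Number of failures
MTBF = 14229 / 30
MTBF = 474.3 hours

474.3 hours


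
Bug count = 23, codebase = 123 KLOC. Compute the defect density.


Defect density = defects / KLOC
Defect density = 23 / 123
Defect density = 0.187 defects/KLOC

0.187 defects/KLOC


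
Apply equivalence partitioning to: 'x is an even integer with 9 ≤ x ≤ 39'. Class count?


Constraint: even integers in [9, 39]
Class 1: x < 9 — out-of-range invalid
Class 2: x in [9,39] but odd — wrong type invalid
Class 3: x in [9,39] and even — valid
Class 4: x > 39 — out-of-range invalid
Total equivalence classes: 4

4 equivalence classes


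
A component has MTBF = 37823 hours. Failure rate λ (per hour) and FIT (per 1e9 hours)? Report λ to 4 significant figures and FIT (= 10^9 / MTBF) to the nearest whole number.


Formula: λ = 1 / MTBF; FIT = λ × 1e9 = 1e9 / MTBF
λ = 1 / 37823 ≈ 2.644e-05 failures/hour
FIT = 1e9 / 37823 ≈ 26439 failures per 1e9 hours (nearest whole number)

λ = 2.644e-05 /h, FIT = 26439


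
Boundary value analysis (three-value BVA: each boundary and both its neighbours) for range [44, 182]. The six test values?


Range: [44, 182]
Boundaries: just below min, min, min+1, max-1, max, just above max
Values: [43, 44, 45, 181, 182, 183]

[43, 44, 45, 181, 182, 183]


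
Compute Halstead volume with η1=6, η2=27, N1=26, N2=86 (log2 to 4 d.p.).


Formula: V = N * log2(η), where N = N1 + N2 and η = η1 + η2
η = 6 + 27 = 33
N = 26 + 86 = 112
log2(33) ≈ 5.0444
V = 112 * 5.0444 = 564.97

564.97


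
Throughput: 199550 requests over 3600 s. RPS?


Formula: throughput = requests / seconds
throughput = 199550 / 3600
throughput = 55.43 requests/second

55.43 requests/second


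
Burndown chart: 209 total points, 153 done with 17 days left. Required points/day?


Formula: Required rate = Remaining points / Days left
Remaining = 209 - 153 = 56 points
Required rate = 56 / 17 = 3.29 points/day

3.29 points/day


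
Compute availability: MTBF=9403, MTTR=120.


Availability = MTBF / (MTBF + MTTR)
Availability = 9403 / (9403 + 120)
Availability = 9403 / 9523
Availability = 98.7399%

98.7399%


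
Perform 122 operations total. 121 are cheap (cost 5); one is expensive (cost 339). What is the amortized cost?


Formula: Amortized cost = Total cost / Operations
Total cost = (121 * 5) + (1 * 339)
Total cost = 605 + 339 = 944
Amortized = 944 / 122 = 7.7377

7.7377


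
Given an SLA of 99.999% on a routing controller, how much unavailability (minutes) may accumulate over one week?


Formula: allowed downtime = period * (100 - SLA) / 100
Period (week) = 10080 minutes
Unavailability fraction = (100 - 99.999) / 100
Allowed downtime = 10080 * (100 - 99.999) / 100
Allowed downtime = 0.1008 minutes

0.1008 minutes


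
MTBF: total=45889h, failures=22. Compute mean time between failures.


Formula: MTBF = Total operating time / Number of failures
MTBF = 45889 / 22
MTBF = 2085.86 hours

2085.86 hours


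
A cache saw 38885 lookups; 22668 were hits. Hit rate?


Formula: hit rate = hits / (hits + misses) * 100
hit rate = 22668 / (22668 + 16217) * 100
hit rate = 22668 / 38885 * 100
hit rate = 58.29%

58.29%


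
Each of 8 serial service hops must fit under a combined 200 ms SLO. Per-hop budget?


Formula: per_stage = total_budget / stages
per_stage = 200 / 8
per_stage = 25.0 ms

25.0 ms


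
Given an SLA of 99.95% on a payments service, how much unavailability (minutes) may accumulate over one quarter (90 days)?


Formula: allowed downtime = period * (100 - SLA) / 100
Period (quarter (90 days)) = 129600 minutes
Unavailability fraction = (100 - 99.95) / 100
Allowed downtime = 129600 * (100 - 99.95) / 100
Allowed downtime = 64.8 minutes

64.8 minutes


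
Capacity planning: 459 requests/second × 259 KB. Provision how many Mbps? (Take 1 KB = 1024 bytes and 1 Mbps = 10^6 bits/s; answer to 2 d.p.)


Formula: Mbps = payload_bytes * RPS * 8 / 1e6
Payload per request = 259 KB = 259 * 1024 = 265216 bytes
Total bytes/sec = 265216 * 459 = 121734144
Total bits/sec = 121734144 * 8 = 973873152
Mbps = 973873152 / 1e6 = 973.87

973.87 Mbps


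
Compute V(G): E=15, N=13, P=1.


Formula: V(G) = E - N + 2P
V(G) = 15 - 13 + 2*1
V(G) = 2 + 2
V(G) = 4

4


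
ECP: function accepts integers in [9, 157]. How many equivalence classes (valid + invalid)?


Valid range: [9, 157]
Class 1: x < 9 — invalid
Class 2: 9 ≤ x ≤ 157 — valid
Class 3: x > 157 — invalid
Total equivalence classes: 3

3 equivalence classes


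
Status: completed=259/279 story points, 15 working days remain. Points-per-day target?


Formula: Required rate = Remaining points / Days left
Remaining = 279 - 259 = 20 points
Required rate = 20 / 15 = 1.33 points/day

1.33 points/day


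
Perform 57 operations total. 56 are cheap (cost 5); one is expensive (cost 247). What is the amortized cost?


Formula: Amortized cost = Total cost / Operations
Total cost = (56 * 5) + (1 * 247)
Total cost = 280 + 247 = 527
Amortized = 527 / 57 = 9.2456

9.2456


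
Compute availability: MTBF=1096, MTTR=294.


Availability = MTBF / (MTBF + MTTR)
Availability = 1096 / (1096 + 294)
Availability = 1096 / 1390
Availability = 78.8489%

78.8489%


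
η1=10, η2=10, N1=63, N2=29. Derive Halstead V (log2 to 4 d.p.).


Formula: V = N * log2(η), where N = N1 + N2 and η = η1 + η2
η = 10 + 10 = 20
N = 63 + 29 = 92
log2(20) ≈ 4.3219
V = 92 * 4.3219 = 397.61

397.61


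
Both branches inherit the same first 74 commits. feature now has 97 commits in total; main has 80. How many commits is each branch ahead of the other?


Common ancestor: commit #74
feature commits after divergence: 97 - 74 = 23
main commits after divergence: 80 - 74 = 6
feature is 23 commits ahead of main
main is 6 commits ahead of feature

feature ahead: 23, main ahead: 6


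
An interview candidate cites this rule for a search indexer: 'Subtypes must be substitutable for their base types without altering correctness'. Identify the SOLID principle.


This describes the Liskov Substitution Principle (LSP)

Liskov Substitution Principle (LSP)


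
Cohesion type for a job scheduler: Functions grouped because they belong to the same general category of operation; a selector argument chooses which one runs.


Reasoning: Grouped by category of activity, not by data or sequence
Type: Logical cohesion

Logical cohesion


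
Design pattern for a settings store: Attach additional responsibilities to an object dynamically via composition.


This matches the Decorator pattern

Decorator


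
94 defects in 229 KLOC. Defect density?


Defect density = defects / KLOC
Defect density = 94 / 229
Defect density = 0.41 defects/KLOC

0.41 defects/KLOC


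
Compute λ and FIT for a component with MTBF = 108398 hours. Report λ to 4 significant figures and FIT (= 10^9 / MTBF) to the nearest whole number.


Formula: λ = 1 / MTBF; FIT = λ × 1e9 = 1e9 / MTBF
λ = 1 / 108398 ≈ 9.225e-06 failures/hour
FIT = 1e9 / 108398 ≈ 9225 failures per 1e9 hours (nearest whole number)

λ = 9.225e-06 /h, FIT = 9225


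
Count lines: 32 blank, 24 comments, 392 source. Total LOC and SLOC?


Total LOC = blank + comment + code
Total LOC = 32 + 24 + 392 = 448
SLOC (source only) = code = 392

Total LOC: 448, SLOC: 392


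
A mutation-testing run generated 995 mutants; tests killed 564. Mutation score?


Mutation score = killed / total * 100
Mutation score = 564 / 995 * 100
Mutation score = 56.68%

56.68%


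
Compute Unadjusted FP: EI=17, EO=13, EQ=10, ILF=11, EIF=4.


UFP = EI*4 + EO*5 + EQ*4 + ILF*10 + EIF*7
UFP = 17*4 + 13*5 + 10*4 + 11*10 + 4*7
UFP = 68 + 65 + 40 + 110 + 28
UFP = 311

311


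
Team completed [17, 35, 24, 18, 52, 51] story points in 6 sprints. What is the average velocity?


Formula: Avg velocity = Total points / Number of sprints
Points: [17, 35, 24, 18, 52, 51]
Sum = 17 + 35 + 24 + 18 + 52 + 51 = 197
Avg velocity = 197 / 6 = 32.83 points/sprint

32.83 points/sprint


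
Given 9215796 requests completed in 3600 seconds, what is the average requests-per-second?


Formula: throughput = requests / seconds
throughput = 9215796 / 3600
throughput = 2559.94 requests/second

2559.94 requests/second


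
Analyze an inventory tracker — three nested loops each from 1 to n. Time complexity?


Reasoning: three levels of nesting over n
Complexity: O(n^3)

O(n^3)


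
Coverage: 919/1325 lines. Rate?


Coverage = covered / total * 100
Coverage = 919 / 1325 * 100
Coverage = 69.36%

69.36%


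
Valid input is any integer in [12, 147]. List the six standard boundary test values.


Range: [12, 147]
Boundaries: just below min, min, min+1, max-1, max, just above max
Values: [11, 12, 13, 146, 147, 148]

[11, 12, 13, 146, 147, 148]


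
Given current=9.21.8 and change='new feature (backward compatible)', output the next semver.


Current: 9.21.8
Change category: 'new feature (backward compatible)' → minor bump
SemVer rule: minor bump → increment MINOR, reset PATCH to 0 (MAJOR unchanged)
New: 9.22.0

9.22.0


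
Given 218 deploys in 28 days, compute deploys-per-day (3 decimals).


Formula: deployments per day = releases / days
= 218 / 28
= 7.786 deploys/day
(equivalently, 54.5 deploys/week)

7.786 deploys/day


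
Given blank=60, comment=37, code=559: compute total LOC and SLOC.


Total LOC = blank + comment + code
Total LOC = 60 + 37 + 559 = 656
SLOC (source only) = code = 559

Total LOC: 656, SLOC: 559


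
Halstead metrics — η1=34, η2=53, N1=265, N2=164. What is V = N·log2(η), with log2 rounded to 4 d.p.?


Formula: V = N * log2(η), where N = N1 + N2 and η = η1 + η2
η = 34 + 53 = 87
N = 265 + 164 = 429
log2(87) ≈ 6.4429
V = 429 * 6.4429 = 2764.00

2764.00


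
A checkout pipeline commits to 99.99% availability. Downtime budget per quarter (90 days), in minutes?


Formula: allowed downtime = period * (100 - SLA) / 100
Period (quarter (90 days)) = 129600 minutes
Unavailability fraction = (100 - 99.99) / 100
Allowed downtime = 129600 * (100 - 99.99) / 100
Allowed downtime = 12.96 minutes

12.96 minutes


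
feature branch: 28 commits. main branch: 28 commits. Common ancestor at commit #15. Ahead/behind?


Common ancestor: commit #15
feature commits after divergence: 28 - 15 = 13
main commits after divergence: 28 - 15 = 13
feature is 13 commits ahead of main
main is 13 commits ahead of feature

feature ahead: 13, main ahead: 13


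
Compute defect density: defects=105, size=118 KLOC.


Defect density = defects / KLOC
Defect density = 105 / 118
Defect density = 0.89 defects/KLOC

0.89 defects/KLOC


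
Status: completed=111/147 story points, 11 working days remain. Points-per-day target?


Formula: Required rate = Remaining points / Days left
Remaining = 147 - 111 = 36 points
Required rate = 36 / 11 = 3.27 points/day

3.27 points/day


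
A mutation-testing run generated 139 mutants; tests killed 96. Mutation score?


Mutation score = killed / total * 100
Mutation score = 96 / 139 * 100
Mutation score = 69.06%

69.06%


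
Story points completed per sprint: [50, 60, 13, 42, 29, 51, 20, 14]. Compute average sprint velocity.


Formula: Avg velocity = Total points / Number of sprints
Points: [50, 60, 13, 42, 29, 51, 20, 14]
Sum = 50 + 60 + 13 + 42 + 29 + 51 + 20 + 14 = 279
Avg velocity = 279 / 8 = 34.88 points/sprint

34.88 points/sprint


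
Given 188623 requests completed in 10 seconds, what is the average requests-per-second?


Formula: throughput = requests / seconds
throughput = 188623 / 10
throughput = 18862.3 requests/second

18862.3 requests/second


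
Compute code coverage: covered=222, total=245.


Coverage = covered / total * 100
Coverage = 222 / 245 * 100
Coverage = 90.61%

90.61%


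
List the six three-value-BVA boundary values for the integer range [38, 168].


Range: [38, 168]
Boundaries: just below min, min, min+1, max-1, max, just above max
Values: [37, 38, 39, 167, 168, 169]

[37, 38, 39, 167, 168, 169]


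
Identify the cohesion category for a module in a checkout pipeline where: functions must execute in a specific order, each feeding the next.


Reasoning: Output of one is input to next
Type: Sequential cohesion

Sequential cohesion


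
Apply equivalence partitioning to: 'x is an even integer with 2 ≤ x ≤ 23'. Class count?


Constraint: even integers in [2, 23]
Class 1: x < 2 — out-of-range invalid
Class 2: x in [2,23] but odd — wrong type invalid
Class 3: x in [2,23] and even — valid
Class 4: x > 23 — out-of-range invalid
Total equivalence classes: 4

4 equivalence classes


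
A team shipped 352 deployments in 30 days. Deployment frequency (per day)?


Formula: deployments per day = releases / days
= 352 / 30
= 11.733 deploys/day
(equivalently, 82.13 deploys/week)

11.733 deploys/day


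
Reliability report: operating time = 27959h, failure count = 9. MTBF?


Formula: MTBF = Total operating time / Number of failures
MTBF = 27959 / 9
MTBF = 3106.56 hours

3106.56 hours


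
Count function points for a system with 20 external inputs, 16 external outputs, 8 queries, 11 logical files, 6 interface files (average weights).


UFP = EI*4 + EO*5 + EQ*4 + ILF*10 + EIF*7
UFP = 20*4 + 16*5 + 8*4 + 11*10 + 6*7
UFP = 80 + 80 + 32 + 110 + 42
UFP = 344

344


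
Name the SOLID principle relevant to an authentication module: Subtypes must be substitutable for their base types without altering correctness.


This describes the Liskov Substitution Principle (LSP)

Liskov Substitution Principle (LSP)
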